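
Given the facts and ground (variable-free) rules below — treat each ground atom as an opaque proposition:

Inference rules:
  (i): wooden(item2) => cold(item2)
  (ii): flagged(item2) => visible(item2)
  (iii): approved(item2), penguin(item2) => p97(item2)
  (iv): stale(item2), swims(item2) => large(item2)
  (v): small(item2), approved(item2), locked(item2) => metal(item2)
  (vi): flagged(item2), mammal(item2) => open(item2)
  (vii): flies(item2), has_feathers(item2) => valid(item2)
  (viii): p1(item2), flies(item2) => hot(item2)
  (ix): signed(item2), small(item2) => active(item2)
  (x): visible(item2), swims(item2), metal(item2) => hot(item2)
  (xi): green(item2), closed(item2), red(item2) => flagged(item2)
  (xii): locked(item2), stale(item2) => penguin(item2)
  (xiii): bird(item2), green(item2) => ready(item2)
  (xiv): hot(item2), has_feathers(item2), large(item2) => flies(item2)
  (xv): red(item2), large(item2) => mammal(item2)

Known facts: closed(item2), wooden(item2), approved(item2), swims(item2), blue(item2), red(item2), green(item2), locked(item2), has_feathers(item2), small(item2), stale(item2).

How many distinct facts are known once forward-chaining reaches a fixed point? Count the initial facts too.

Round 1: (i) [wooden(item2) => cold(item2)]; (iv) [stale(item2), swims(item2) => large(item2)]; (v) [small(item2), approved(item2), locked(item2) => metal(item2)]; (xi) [green(item2), closed(item2), red(item2) => flagged(item2)]; (xii) [locked(item2), stale(item2) => penguin(item2)]. New: cold(item2), large(item2), metal(item2), flagged(item2), penguin(item2).
Round 2: (ii) [flagged(item2) => visible(item2)]; (iii) [approved(item2), penguin(item2) => p97(item2)]; (xv) [red(item2), large(item2) => mammal(item2)]. New: visible(item2), p97(item2), mammal(item2).
Round 3: (vi) [flagged(item2), mammal(item2) => open(item2)]; (x) [visible(item2), swims(item2), metal(item2) => hot(item2)]. New: open(item2), hot(item2).
Round 4: (xiv) [hot(item2), has_feathers(item2), large(item2) => flies(item2)]. New: flies(item2).
Round 5: (vii) [flies(item2), has_feathers(item2) => valid(item2)]. New: valid(item2).
Closure: {approved(item2), blue(item2), closed(item2), cold(item2), flagged(item2), flies(item2), green(item2), has_feathers(item2), hot(item2), large(item2), locked(item2), mammal(item2), metal(item2), open(item2), p97(item2), penguin(item2), red(item2), small(item2), stale(item2), swims(item2), valid(item2), visible(item2), wooden(item2)} — 23 facts.

23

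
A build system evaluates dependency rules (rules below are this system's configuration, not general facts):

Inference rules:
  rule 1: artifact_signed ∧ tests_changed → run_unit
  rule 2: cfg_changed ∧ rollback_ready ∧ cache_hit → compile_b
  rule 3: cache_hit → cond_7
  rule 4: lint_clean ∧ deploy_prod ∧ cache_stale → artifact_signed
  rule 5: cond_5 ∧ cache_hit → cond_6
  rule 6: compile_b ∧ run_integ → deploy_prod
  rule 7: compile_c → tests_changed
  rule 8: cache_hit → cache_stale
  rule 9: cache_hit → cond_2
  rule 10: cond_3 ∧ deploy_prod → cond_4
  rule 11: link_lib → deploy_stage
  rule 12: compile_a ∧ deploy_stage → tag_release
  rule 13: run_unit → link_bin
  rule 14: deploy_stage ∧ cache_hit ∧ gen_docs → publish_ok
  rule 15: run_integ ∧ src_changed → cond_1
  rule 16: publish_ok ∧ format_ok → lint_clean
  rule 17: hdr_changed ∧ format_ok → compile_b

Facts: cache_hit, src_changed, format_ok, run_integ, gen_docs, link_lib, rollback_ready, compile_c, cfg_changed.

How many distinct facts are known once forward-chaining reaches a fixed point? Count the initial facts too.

22

Round 1: rule 2 [cfg_changed ∧ rollback_ready ∧ cache_hit → compile_b]; rule 3 [cache_hit → cond_7]; rule 7 [compile_c → tests_changed]; rule 8 [cache_hit → cache_stale]; rule 9 [cache_hit → cond_2]; rule 11 [link_lib → deploy_stage]; rule 15 [run_integ ∧ src_changed → cond_1]. Adds compile_b, cond_7, tests_changed, cache_stale, cond_2, deploy_stage, cond_1.
Round 2: rule 6 [compile_b ∧ run_integ → deploy_prod]; rule 14 [deploy_stage ∧ cache_hit ∧ gen_docs → publish_ok]. Adds deploy_prod, publish_ok.
Round 3: rule 16 [publish_ok ∧ format_ok → lint_clean]. Adds lint_clean.
Round 4: rule 4 [lint_clean ∧ deploy_prod ∧ cache_stale → artifact_signed]. Adds artifact_signed.
Round 5: rule 1 [artifact_signed ∧ tests_changed → run_unit]. Adds run_unit.
Round 6: rule 13 [run_unit → link_bin]. Adds link_bin.
Closure: {artifact_signed, cache_hit, cache_stale, cfg_changed, compile_b, compile_c, cond_1, cond_2, cond_7, deploy_prod, deploy_stage, format_ok, gen_docs, link_bin, link_lib, lint_clean, publish_ok, rollback_ready, run_integ, run_unit, src_changed, tests_changed} — 22 facts.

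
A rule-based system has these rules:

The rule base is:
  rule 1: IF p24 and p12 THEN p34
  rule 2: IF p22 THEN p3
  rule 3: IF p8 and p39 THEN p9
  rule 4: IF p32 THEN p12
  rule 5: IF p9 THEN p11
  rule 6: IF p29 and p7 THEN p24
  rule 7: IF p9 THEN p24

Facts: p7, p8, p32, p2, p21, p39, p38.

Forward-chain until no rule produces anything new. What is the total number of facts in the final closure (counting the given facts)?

12

Round 1 — rule 3, rule 4, derive p9, p12.
Round 2 — rule 5, rule 7, derive p11, p24.
Round 3 — rule 1, derive p34.
Closure: {p11, p12, p2, p21, p24, p32, p34, p38, p39, p7, p8, p9} — 12 facts.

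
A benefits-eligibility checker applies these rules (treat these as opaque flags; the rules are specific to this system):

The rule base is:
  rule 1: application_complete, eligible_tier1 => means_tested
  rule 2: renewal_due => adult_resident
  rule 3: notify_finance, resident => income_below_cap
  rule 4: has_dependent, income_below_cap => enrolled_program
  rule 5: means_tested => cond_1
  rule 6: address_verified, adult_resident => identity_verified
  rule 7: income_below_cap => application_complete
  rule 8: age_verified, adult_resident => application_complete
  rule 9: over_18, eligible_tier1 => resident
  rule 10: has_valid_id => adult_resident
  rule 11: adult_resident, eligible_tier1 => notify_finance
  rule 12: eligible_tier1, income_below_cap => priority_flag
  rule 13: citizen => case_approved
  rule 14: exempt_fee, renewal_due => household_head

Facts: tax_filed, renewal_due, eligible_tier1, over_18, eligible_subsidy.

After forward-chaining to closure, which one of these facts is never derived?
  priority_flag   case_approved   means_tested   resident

case_approved

Round 1: rule 2 [renewal_due => adult_resident]; rule 9 [over_18, eligible_tier1 => resident]. New: adult_resident, resident.
Round 2: rule 11 [adult_resident, eligible_tier1 => notify_finance]. New: notify_finance.
Round 3: rule 3 [notify_finance, resident => income_below_cap]. New: income_below_cap.
Round 4: rule 7 [income_below_cap => application_complete]; rule 12 [eligible_tier1, income_below_cap => priority_flag]. New: application_complete, priority_flag.
Round 5: rule 1 [application_complete, eligible_tier1 => means_tested]. New: means_tested.
Round 6: rule 5 [means_tested => cond_1]. New: cond_1.
Derived: priority_flag (round 4), means_tested (round 5), resident (round 1). case_approved never appears in any round.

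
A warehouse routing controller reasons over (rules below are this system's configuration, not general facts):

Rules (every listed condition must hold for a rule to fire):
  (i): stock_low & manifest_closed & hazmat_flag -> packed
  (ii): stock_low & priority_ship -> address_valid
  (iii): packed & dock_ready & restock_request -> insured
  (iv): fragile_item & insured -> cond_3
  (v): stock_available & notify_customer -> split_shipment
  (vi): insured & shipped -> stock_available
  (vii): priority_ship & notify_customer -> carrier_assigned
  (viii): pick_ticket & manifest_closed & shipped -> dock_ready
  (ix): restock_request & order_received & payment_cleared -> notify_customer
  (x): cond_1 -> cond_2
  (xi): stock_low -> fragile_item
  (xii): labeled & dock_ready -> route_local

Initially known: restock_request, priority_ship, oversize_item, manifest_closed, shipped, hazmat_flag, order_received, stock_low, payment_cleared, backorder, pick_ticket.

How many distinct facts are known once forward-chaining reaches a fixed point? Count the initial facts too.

Round 1: (i) [stock_low & manifest_closed & hazmat_flag -> packed]; (ii) [stock_low & priority_ship -> address_valid]; (viii) [pick_ticket & manifest_closed & shipped -> dock_ready]; (ix) [restock_request & order_received & payment_cleared -> notify_customer]; (xi) [stock_low -> fragile_item]. New: packed, address_valid, dock_ready, notify_customer, fragile_item.
Round 2: (iii) [packed & dock_ready & restock_request -> insured]; (vii) [priority_ship & notify_customer -> carrier_assigned]. New: insured, carrier_assigned.
Round 3: (iv) [fragile_item & insured -> cond_3]; (vi) [insured & shipped -> stock_available]. New: cond_3, stock_available.
Round 4: (v) [stock_available & notify_customer -> split_shipment]. New: split_shipment.
Closure: {address_valid, backorder, carrier_assigned, cond_3, dock_ready, fragile_item, hazmat_flag, insured, manifest_closed, notify_customer, order_received, oversize_item, packed, payment_cleared, pick_ticket, priority_ship, restock_request, shipped, split_shipment, stock_available, stock_low} — 21 facts.

21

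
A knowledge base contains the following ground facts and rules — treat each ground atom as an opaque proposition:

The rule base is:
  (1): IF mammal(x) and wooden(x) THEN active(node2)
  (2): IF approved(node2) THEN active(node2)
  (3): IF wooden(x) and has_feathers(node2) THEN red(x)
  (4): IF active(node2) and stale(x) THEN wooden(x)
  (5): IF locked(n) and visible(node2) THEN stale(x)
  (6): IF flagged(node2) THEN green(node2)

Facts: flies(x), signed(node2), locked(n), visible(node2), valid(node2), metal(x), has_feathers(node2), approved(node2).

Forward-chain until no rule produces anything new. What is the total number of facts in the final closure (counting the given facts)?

Round 1: (2) [IF approved(node2) THEN active(node2)]; (5) [IF locked(n) and visible(node2) THEN stale(x)]. New: active(node2), stale(x).
Round 2: (4) [IF active(node2) and stale(x) THEN wooden(x)]. New: wooden(x).
Round 3: (3) [IF wooden(x) and has_feathers(node2) THEN red(x)]. New: red(x).
Closure: {active(node2), approved(node2), flies(x), has_feathers(node2), locked(n), metal(x), red(x), signed(node2), stale(x), valid(node2), visible(node2), wooden(x)} — 12 facts.

12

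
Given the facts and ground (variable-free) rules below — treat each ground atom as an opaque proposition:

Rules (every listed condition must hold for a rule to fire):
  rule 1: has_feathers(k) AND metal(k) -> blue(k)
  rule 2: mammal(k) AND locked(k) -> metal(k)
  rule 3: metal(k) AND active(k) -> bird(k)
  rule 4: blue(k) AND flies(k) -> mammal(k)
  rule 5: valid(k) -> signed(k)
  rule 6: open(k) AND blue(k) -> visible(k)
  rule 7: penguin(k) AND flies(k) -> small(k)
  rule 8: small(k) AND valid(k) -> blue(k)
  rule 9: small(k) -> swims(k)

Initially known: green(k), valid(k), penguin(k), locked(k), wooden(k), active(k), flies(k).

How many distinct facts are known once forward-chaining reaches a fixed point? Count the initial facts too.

14

Round 1 — rule 5, rule 7, derive signed(k), small(k).
Round 2 — rule 8, rule 9, derive blue(k), swims(k).
Round 3 — rule 4, derive mammal(k).
Round 4 — rule 2, derive metal(k).
Round 5 — rule 3, derive bird(k).
Closure: {active(k), bird(k), blue(k), flies(k), green(k), locked(k), mammal(k), metal(k), penguin(k), signed(k), small(k), swims(k), valid(k), wooden(k)} — 14 facts.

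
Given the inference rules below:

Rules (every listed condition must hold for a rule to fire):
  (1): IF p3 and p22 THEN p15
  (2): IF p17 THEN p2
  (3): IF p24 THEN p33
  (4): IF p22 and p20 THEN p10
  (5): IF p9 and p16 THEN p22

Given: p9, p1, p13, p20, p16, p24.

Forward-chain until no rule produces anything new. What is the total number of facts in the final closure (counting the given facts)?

9

Round 1 fires (3), (5), giving p33, p22.
Round 2 fires (4), giving p10.
Closure: {p1, p10, p13, p16, p20, p22, p24, p33, p9} — 9 facts.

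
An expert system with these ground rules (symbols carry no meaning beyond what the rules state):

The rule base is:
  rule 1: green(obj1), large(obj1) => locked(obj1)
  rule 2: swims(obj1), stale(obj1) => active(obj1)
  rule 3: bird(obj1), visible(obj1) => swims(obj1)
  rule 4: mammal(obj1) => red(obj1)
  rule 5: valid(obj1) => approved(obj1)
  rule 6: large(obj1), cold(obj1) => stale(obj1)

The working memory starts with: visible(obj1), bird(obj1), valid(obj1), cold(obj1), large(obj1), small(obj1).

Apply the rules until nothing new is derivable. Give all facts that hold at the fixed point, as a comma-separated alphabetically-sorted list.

[1] rule 3 [bird(obj1), visible(obj1) => swims(obj1)]; rule 5 [valid(obj1) => approved(obj1)]; rule 6 [large(obj1), cold(obj1) => stale(obj1)]. ⇒ new: swims(obj1), approved(obj1), stale(obj1).
[2] rule 2 [swims(obj1), stale(obj1) => active(obj1)]. ⇒ new: active(obj1).

active(obj1), approved(obj1), bird(obj1), cold(obj1), large(obj1), small(obj1), stale(obj1), swims(obj1), valid(obj1), visible(obj1)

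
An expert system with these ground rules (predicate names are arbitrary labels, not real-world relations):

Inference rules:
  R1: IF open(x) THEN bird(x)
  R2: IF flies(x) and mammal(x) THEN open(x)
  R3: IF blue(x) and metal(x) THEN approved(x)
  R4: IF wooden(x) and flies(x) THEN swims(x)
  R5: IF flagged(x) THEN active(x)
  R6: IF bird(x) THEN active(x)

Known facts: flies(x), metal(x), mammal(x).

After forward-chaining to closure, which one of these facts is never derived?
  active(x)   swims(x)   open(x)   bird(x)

swims(x)

Round 1: R2 [IF flies(x) and mammal(x) THEN open(x)]. Adds open(x).
Round 2: R1 [IF open(x) THEN bird(x)]. Adds bird(x).
Round 3: R6 [IF bird(x) THEN active(x)]. Adds active(x).
Derived: active(x) (round 3), open(x) (round 1), bird(x) (round 2). swims(x) never appears in any round.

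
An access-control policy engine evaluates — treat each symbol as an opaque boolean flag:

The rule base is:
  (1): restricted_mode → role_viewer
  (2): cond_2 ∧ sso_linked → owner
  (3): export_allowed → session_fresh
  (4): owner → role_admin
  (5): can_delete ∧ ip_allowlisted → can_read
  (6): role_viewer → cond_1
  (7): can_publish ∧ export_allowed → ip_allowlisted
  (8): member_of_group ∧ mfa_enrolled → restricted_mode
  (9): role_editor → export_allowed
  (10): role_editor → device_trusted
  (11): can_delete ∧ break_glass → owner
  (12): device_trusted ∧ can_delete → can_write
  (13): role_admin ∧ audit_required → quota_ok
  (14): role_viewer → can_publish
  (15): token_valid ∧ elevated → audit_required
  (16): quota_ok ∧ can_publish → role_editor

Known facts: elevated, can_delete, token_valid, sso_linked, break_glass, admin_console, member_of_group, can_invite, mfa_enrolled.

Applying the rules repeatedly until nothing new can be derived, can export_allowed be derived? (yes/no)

yes

Round 1: (8) [member_of_group ∧ mfa_enrolled → restricted_mode]; (11) [can_delete ∧ break_glass → owner]; (15) [token_valid ∧ elevated → audit_required]. New: restricted_mode, owner, audit_required.
Round 2: (1) [restricted_mode → role_viewer]; (4) [owner → role_admin]. New: role_viewer, role_admin.
Round 3: (6) [role_viewer → cond_1]; (13) [role_admin ∧ audit_required → quota_ok]; (14) [role_viewer → can_publish]. New: cond_1, quota_ok, can_publish.
Round 4: (16) [quota_ok ∧ can_publish → role_editor]. New: role_editor.
Round 5: (9) [role_editor → export_allowed]; (10) [role_editor → device_trusted]. New: export_allowed, device_trusted.
Round 6: (3) [export_allowed → session_fresh]; (7) [can_publish ∧ export_allowed → ip_allowlisted]; (12) [device_trusted ∧ can_delete → can_write]. New: session_fresh, ip_allowlisted, can_write.
Round 7: (5) [can_delete ∧ ip_allowlisted → can_read]. New: can_read.
export_allowed appears in round 5, so it is derivable.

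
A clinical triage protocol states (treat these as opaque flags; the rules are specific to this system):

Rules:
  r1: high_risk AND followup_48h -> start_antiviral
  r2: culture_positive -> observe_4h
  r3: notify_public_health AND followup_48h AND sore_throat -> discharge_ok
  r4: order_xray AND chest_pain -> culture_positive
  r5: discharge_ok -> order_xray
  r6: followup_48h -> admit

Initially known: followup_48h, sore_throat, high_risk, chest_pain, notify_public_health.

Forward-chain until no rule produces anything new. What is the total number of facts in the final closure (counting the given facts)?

11

Round 1: r1 [high_risk AND followup_48h -> start_antiviral]; r3 [notify_public_health AND followup_48h AND sore_throat -> discharge_ok]; r6 [followup_48h -> admit]. Adds start_antiviral, discharge_ok, admit.
Round 2: r5 [discharge_ok -> order_xray]. Adds order_xray.
Round 3: r4 [order_xray AND chest_pain -> culture_positive]. Adds culture_positive.
Round 4: r2 [culture_positive -> observe_4h]. Adds observe_4h.
Closure: {admit, chest_pain, culture_positive, discharge_ok, followup_48h, high_risk, notify_public_health, observe_4h, order_xray, sore_throat, start_antiviral} — 11 facts.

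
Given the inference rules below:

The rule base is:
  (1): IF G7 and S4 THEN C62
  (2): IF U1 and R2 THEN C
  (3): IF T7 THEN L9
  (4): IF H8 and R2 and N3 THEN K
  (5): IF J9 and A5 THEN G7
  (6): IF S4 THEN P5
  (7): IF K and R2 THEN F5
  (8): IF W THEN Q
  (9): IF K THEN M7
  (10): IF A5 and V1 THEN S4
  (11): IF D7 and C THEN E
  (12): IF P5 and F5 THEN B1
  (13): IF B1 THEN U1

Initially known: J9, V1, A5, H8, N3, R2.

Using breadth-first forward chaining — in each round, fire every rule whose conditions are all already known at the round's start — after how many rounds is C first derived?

5

Round 1: (4) [IF H8 and R2 and N3 THEN K]; (5) [IF J9 and A5 THEN G7]; (10) [IF A5 and V1 THEN S4]. Adds K, G7, S4.
Round 2: (1) [IF G7 and S4 THEN C62]; (6) [IF S4 THEN P5]; (7) [IF K and R2 THEN F5]; (9) [IF K THEN M7]. Adds C62, P5, F5, M7.
Round 3: (12) [IF P5 and F5 THEN B1]. Adds B1.
Round 4: (13) [IF B1 THEN U1]. Adds U1.
Round 5: (2) [IF U1 and R2 THEN C]. Adds C.
C first appears in round 5.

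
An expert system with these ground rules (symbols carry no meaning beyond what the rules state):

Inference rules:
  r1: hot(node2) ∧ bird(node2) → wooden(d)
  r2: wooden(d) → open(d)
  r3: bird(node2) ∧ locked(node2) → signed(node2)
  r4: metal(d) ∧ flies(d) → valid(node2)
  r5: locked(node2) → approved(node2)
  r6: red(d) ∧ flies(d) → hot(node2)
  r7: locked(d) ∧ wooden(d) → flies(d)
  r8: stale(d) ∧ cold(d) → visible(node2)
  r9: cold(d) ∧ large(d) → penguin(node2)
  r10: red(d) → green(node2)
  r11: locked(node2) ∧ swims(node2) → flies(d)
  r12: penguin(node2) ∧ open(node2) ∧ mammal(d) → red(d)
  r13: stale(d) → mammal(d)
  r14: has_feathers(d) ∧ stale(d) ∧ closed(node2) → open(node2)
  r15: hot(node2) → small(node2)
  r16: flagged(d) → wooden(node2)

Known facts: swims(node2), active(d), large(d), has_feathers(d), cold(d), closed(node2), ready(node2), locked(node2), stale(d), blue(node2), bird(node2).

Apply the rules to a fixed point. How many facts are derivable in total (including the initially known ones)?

24

Round 1 fires r3, r5, r8, r9, r11, r13, r14, giving signed(node2), approved(node2), visible(node2), penguin(node2), flies(d), mammal(d), open(node2).
Round 2 fires r12, giving red(d).
Round 3 fires r6, r10, giving hot(node2), green(node2).
Round 4 fires r1, r15, giving wooden(d), small(node2).
Round 5 fires r2, giving open(d).
Closure: {active(d), approved(node2), bird(node2), blue(node2), closed(node2), cold(d), flies(d), green(node2), has_feathers(d), hot(node2), large(d), locked(node2), mammal(d), open(d), open(node2), penguin(node2), ready(node2), red(d), signed(node2), small(node2), stale(d), swims(node2), visible(node2), wooden(d)} — 24 facts.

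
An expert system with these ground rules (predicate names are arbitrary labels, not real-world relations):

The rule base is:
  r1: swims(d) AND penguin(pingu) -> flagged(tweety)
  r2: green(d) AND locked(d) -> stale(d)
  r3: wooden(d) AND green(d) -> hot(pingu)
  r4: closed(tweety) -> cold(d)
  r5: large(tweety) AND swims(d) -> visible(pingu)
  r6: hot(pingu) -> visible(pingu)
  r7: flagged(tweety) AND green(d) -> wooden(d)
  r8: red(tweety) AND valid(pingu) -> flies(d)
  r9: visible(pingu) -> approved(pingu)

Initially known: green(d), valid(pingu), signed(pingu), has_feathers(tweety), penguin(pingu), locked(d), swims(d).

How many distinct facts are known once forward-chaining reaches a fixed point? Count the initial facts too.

13

[1] r1 [swims(d) AND penguin(pingu) -> flagged(tweety)]; r2 [green(d) AND locked(d) -> stale(d)]. ⇒ new: flagged(tweety), stale(d).
[2] r7 [flagged(tweety) AND green(d) -> wooden(d)]. ⇒ new: wooden(d).
[3] r3 [wooden(d) AND green(d) -> hot(pingu)]. ⇒ new: hot(pingu).
[4] r6 [hot(pingu) -> visible(pingu)]. ⇒ new: visible(pingu).
[5] r9 [visible(pingu) -> approved(pingu)]. ⇒ new: approved(pingu).
Closure: {approved(pingu), flagged(tweety), green(d), has_feathers(tweety), hot(pingu), locked(d), penguin(pingu), signed(pingu), stale(d), swims(d), valid(pingu), visible(pingu), wooden(d)} — 13 facts.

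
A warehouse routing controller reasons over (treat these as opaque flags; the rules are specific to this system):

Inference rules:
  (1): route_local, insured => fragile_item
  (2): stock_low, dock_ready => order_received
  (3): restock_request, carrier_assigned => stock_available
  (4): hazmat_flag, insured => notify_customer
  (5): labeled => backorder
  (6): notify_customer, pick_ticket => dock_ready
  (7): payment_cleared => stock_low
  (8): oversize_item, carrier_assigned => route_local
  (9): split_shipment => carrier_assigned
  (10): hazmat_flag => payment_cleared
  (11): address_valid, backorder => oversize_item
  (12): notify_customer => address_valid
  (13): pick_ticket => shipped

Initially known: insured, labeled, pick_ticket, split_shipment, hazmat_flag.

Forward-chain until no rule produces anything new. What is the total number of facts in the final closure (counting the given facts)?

Round 1: (4) [hazmat_flag, insured => notify_customer]; (5) [labeled => backorder]; (9) [split_shipment => carrier_assigned]; (10) [hazmat_flag => payment_cleared]; (13) [pick_ticket => shipped]. New: notify_customer, backorder, carrier_assigned, payment_cleared, shipped.
Round 2: (6) [notify_customer, pick_ticket => dock_ready]; (7) [payment_cleared => stock_low]; (12) [notify_customer => address_valid]. New: dock_ready, stock_low, address_valid.
Round 3: (2) [stock_low, dock_ready => order_received]; (11) [address_valid, backorder => oversize_item]. New: order_received, oversize_item.
Round 4: (8) [oversize_item, carrier_assigned => route_local]. New: route_local.
Round 5: (1) [route_local, insured => fragile_item]. New: fragile_item.
Closure: {address_valid, backorder, carrier_assigned, dock_ready, fragile_item, hazmat_flag, insured, labeled, notify_customer, order_received, oversize_item, payment_cleared, pick_ticket, route_local, shipped, split_shipment, stock_low} — 17 facts.

17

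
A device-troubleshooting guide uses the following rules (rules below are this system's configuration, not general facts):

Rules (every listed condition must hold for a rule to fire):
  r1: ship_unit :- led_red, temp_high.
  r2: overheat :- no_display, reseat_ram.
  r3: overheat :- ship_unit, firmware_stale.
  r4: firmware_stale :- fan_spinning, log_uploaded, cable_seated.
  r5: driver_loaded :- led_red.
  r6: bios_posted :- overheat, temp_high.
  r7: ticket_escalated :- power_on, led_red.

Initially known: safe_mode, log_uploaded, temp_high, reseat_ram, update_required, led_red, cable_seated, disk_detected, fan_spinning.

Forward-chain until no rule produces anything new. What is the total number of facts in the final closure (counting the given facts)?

14

Round 1: r1 [ship_unit :- led_red, temp_high.]; r4 [firmware_stale :- fan_spinning, log_uploaded, cable_seated.]; r5 [driver_loaded :- led_red.]. Adds ship_unit, firmware_stale, driver_loaded.
Round 2: r3 [overheat :- ship_unit, firmware_stale.]. Adds overheat.
Round 3: r6 [bios_posted :- overheat, temp_high.]. Adds bios_posted.
Closure: {bios_posted, cable_seated, disk_detected, driver_loaded, fan_spinning, firmware_stale, led_red, log_uploaded, overheat, reseat_ram, safe_mode, ship_unit, temp_high, update_required} — 14 facts.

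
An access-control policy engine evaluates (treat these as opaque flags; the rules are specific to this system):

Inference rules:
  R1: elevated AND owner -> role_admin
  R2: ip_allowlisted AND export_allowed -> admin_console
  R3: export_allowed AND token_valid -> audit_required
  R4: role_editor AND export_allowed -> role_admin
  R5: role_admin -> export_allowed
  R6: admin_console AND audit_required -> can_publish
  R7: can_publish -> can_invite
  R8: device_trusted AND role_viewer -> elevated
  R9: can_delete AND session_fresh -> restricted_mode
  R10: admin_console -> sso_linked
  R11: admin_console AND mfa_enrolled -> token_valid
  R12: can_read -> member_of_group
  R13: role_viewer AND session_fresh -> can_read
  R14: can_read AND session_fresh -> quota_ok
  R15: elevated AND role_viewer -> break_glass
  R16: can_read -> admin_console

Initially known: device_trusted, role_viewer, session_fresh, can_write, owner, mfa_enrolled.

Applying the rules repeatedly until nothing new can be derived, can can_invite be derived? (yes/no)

Round 1 fires R8, R13, giving elevated, can_read.
Round 2 fires R1, R12, R14, R15, R16, giving role_admin, member_of_group, quota_ok, break_glass, admin_console.
Round 3 fires R5, R10, R11, giving export_allowed, sso_linked, token_valid.
Round 4 fires R3, giving audit_required.
Round 5 fires R6, giving can_publish.
Round 6 fires R7, giving can_invite.
can_invite appears in round 6, so it is derivable.

yes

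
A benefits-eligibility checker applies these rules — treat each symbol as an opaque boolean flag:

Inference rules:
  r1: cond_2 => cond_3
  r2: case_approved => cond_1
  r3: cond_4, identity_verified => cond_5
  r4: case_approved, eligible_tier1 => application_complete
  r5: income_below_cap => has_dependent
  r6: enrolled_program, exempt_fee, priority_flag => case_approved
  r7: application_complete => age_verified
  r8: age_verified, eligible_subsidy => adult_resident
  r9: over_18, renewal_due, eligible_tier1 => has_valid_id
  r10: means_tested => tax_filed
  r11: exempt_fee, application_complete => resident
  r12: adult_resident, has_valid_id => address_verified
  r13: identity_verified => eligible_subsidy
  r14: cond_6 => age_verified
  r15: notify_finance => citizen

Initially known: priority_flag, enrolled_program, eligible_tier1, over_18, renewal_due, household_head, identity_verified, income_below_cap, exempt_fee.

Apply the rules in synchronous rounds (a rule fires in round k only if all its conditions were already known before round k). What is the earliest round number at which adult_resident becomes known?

[1] r5 [income_below_cap => has_dependent]; r6 [enrolled_program, exempt_fee, priority_flag => case_approved]; r9 [over_18, renewal_due, eligible_tier1 => has_valid_id]; r13 [identity_verified => eligible_subsidy]. ⇒ new: has_dependent, case_approved, has_valid_id, eligible_subsidy.
[2] r2 [case_approved => cond_1]; r4 [case_approved, eligible_tier1 => application_complete]. ⇒ new: cond_1, application_complete.
[3] r7 [application_complete => age_verified]; r11 [exempt_fee, application_complete => resident]. ⇒ new: age_verified, resident.
[4] r8 [age_verified, eligible_subsidy => adult_resident]. ⇒ new: adult_resident.
adult_resident first appears in round 4.

4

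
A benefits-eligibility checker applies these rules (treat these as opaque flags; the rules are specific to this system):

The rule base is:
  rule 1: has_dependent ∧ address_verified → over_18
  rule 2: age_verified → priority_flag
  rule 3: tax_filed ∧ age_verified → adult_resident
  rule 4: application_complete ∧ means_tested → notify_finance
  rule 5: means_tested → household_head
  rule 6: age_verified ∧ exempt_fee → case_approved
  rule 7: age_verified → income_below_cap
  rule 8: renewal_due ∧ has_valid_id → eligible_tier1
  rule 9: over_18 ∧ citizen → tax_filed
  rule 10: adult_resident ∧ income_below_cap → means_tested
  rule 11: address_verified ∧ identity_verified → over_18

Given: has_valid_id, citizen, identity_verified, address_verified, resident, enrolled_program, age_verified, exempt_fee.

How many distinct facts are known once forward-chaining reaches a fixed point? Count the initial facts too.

16

[1] rule 2 [age_verified → priority_flag]; rule 6 [age_verified ∧ exempt_fee → case_approved]; rule 7 [age_verified → income_below_cap]; rule 11 [address_verified ∧ identity_verified → over_18]. ⇒ new: priority_flag, case_approved, income_below_cap, over_18.
[2] rule 9 [over_18 ∧ citizen → tax_filed]. ⇒ new: tax_filed.
[3] rule 3 [tax_filed ∧ age_verified → adult_resident]. ⇒ new: adult_resident.
[4] rule 10 [adult_resident ∧ income_below_cap → means_tested]. ⇒ new: means_tested.
[5] rule 5 [means_tested → household_head]. ⇒ new: household_head.
Closure: {address_verified, adult_resident, age_verified, case_approved, citizen, enrolled_program, exempt_fee, has_valid_id, household_head, identity_verified, income_below_cap, means_tested, over_18, priority_flag, resident, tax_filed} — 16 facts.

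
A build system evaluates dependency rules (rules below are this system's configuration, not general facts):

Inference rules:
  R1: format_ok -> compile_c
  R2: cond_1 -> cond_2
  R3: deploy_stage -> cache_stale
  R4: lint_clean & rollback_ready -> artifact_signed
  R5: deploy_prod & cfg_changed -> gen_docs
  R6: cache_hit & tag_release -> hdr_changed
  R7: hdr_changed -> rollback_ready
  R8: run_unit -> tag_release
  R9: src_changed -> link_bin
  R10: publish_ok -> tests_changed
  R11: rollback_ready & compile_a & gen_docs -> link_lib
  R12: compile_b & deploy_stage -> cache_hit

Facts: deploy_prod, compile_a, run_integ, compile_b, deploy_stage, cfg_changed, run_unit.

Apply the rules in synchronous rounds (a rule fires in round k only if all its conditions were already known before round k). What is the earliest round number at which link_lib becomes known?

4

Round 1 fires R3, R5, R8, R12, giving cache_stale, gen_docs, tag_release, cache_hit.
Round 2 fires R6, giving hdr_changed.
Round 3 fires R7, giving rollback_ready.
Round 4 fires R11, giving link_lib.
link_lib first appears in round 4.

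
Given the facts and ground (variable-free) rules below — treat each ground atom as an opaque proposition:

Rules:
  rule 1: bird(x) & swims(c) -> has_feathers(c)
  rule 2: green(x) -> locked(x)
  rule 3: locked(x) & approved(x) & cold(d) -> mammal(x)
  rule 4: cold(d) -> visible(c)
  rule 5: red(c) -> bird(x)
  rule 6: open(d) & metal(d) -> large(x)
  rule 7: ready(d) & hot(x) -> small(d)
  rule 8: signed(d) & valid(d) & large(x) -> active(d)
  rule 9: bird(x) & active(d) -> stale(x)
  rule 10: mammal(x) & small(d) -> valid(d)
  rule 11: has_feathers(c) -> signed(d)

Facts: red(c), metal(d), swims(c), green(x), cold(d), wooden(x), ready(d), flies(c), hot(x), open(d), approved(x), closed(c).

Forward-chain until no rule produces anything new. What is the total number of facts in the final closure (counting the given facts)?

Round 1: rule 2 [green(x) -> locked(x)]; rule 4 [cold(d) -> visible(c)]; rule 5 [red(c) -> bird(x)]; rule 6 [open(d) & metal(d) -> large(x)]; rule 7 [ready(d) & hot(x) -> small(d)]. Adds locked(x), visible(c), bird(x), large(x), small(d).
Round 2: rule 1 [bird(x) & swims(c) -> has_feathers(c)]; rule 3 [locked(x) & approved(x) & cold(d) -> mammal(x)]. Adds has_feathers(c), mammal(x).
Round 3: rule 10 [mammal(x) & small(d) -> valid(d)]; rule 11 [has_feathers(c) -> signed(d)]. Adds valid(d), signed(d).
Round 4: rule 8 [signed(d) & valid(d) & large(x) -> active(d)]. Adds active(d).
Round 5: rule 9 [bird(x) & active(d) -> stale(x)]. Adds stale(x).
Closure: {active(d), approved(x), bird(x), closed(c), cold(d), flies(c), green(x), has_feathers(c), hot(x), large(x), locked(x), mammal(x), metal(d), open(d), ready(d), red(c), signed(d), small(d), stale(x), swims(c), valid(d), visible(c), wooden(x)} — 23 facts.

23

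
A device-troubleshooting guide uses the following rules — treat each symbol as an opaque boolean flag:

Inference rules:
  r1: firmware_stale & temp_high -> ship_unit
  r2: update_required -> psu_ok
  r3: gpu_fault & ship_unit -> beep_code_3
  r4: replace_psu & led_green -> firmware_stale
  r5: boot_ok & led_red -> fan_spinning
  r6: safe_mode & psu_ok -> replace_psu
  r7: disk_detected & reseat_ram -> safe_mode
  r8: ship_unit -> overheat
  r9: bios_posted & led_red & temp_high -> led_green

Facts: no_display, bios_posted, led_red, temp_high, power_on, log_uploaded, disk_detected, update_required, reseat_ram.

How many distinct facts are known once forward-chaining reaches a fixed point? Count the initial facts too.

16

[1] r2 [update_required -> psu_ok]; r7 [disk_detected & reseat_ram -> safe_mode]; r9 [bios_posted & led_red & temp_high -> led_green]. ⇒ new: psu_ok, safe_mode, led_green.
[2] r6 [safe_mode & psu_ok -> replace_psu]. ⇒ new: replace_psu.
[3] r4 [replace_psu & led_green -> firmware_stale]. ⇒ new: firmware_stale.
[4] r1 [firmware_stale & temp_high -> ship_unit]. ⇒ new: ship_unit.
[5] r8 [ship_unit -> overheat]. ⇒ new: overheat.
Closure: {bios_posted, disk_detected, firmware_stale, led_green, led_red, log_uploaded, no_display, overheat, power_on, psu_ok, replace_psu, reseat_ram, safe_mode, ship_unit, temp_high, update_required} — 16 facts.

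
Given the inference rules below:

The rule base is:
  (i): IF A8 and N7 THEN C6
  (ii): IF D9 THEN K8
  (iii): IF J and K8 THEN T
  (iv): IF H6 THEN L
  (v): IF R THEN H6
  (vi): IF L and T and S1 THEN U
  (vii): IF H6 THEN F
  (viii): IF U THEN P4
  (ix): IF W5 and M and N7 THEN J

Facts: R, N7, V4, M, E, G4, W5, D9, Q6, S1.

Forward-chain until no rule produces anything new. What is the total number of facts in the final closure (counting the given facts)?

Round 1 fires (ii), (v), (ix), giving K8, H6, J.
Round 2 fires (iii), (iv), (vii), giving T, L, F.
Round 3 fires (vi), giving U.
Round 4 fires (viii), giving P4.
Closure: {D9, E, F, G4, H6, J, K8, L, M, N7, P4, Q6, R, S1, T, U, V4, W5} — 18 facts.

18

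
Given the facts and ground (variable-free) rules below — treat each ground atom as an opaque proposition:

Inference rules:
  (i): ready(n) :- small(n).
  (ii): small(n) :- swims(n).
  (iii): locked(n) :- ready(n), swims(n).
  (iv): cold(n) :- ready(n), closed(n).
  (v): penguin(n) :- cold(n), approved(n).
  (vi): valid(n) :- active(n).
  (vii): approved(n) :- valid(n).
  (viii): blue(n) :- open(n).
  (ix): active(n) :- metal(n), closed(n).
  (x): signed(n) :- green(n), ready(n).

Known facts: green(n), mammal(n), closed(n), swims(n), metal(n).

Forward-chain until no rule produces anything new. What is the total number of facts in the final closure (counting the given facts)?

[1] (ii) [small(n) :- swims(n).]; (ix) [active(n) :- metal(n), closed(n).]. ⇒ new: small(n), active(n).
[2] (i) [ready(n) :- small(n).]; (vi) [valid(n) :- active(n).]. ⇒ new: ready(n), valid(n).
[3] (iii) [locked(n) :- ready(n), swims(n).]; (iv) [cold(n) :- ready(n), closed(n).]; (vii) [approved(n) :- valid(n).]; (x) [signed(n) :- green(n), ready(n).]. ⇒ new: locked(n), cold(n), approved(n), signed(n).
[4] (v) [penguin(n) :- cold(n), approved(n).]. ⇒ new: penguin(n).
Closure: {active(n), approved(n), closed(n), cold(n), green(n), locked(n), mammal(n), metal(n), penguin(n), ready(n), signed(n), small(n), swims(n), valid(n)} — 14 facts.

14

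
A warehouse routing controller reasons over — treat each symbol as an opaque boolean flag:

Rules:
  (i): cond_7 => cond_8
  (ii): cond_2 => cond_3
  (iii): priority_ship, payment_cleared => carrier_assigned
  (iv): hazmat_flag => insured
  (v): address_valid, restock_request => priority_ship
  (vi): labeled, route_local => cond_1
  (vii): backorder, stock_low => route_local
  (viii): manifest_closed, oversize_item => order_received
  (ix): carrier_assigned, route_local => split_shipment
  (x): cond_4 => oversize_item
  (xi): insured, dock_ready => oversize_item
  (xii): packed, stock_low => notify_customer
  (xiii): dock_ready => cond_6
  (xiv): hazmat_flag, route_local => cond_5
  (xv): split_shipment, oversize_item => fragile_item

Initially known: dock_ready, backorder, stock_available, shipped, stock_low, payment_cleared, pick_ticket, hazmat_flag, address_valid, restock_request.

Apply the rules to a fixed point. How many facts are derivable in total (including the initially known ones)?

19

Round 1 fires (iv), (v), (vii), (xiii), giving insured, priority_ship, route_local, cond_6.
Round 2 fires (iii), (xi), (xiv), giving carrier_assigned, oversize_item, cond_5.
Round 3 fires (ix), giving split_shipment.
Round 4 fires (xv), giving fragile_item.
Closure: {address_valid, backorder, carrier_assigned, cond_5, cond_6, dock_ready, fragile_item, hazmat_flag, insured, oversize_item, payment_cleared, pick_ticket, priority_ship, restock_request, route_local, shipped, split_shipment, stock_available, stock_low} — 19 facts.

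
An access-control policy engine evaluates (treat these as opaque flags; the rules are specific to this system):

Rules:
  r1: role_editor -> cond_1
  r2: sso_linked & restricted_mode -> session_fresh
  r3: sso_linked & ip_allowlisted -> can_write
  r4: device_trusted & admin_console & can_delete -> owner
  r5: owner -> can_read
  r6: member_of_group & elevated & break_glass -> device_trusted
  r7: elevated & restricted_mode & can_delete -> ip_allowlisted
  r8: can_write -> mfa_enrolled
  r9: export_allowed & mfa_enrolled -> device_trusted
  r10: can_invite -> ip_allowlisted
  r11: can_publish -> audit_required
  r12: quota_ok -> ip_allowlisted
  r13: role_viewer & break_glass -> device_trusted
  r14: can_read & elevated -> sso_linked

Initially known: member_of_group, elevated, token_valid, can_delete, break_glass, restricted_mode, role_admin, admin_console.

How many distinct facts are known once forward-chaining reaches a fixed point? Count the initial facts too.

16

[1] r6 [member_of_group & elevated & break_glass -> device_trusted]; r7 [elevated & restricted_mode & can_delete -> ip_allowlisted]. ⇒ new: device_trusted, ip_allowlisted.
[2] r4 [device_trusted & admin_console & can_delete -> owner]. ⇒ new: owner.
[3] r5 [owner -> can_read]. ⇒ new: can_read.
[4] r14 [can_read & elevated -> sso_linked]. ⇒ new: sso_linked.
[5] r2 [sso_linked & restricted_mode -> session_fresh]; r3 [sso_linked & ip_allowlisted -> can_write]. ⇒ new: session_fresh, can_write.
[6] r8 [can_write -> mfa_enrolled]. ⇒ new: mfa_enrolled.
Closure: {admin_console, break_glass, can_delete, can_read, can_write, device_trusted, elevated, ip_allowlisted, member_of_group, mfa_enrolled, owner, restricted_mode, role_admin, session_fresh, sso_linked, token_valid} — 16 facts.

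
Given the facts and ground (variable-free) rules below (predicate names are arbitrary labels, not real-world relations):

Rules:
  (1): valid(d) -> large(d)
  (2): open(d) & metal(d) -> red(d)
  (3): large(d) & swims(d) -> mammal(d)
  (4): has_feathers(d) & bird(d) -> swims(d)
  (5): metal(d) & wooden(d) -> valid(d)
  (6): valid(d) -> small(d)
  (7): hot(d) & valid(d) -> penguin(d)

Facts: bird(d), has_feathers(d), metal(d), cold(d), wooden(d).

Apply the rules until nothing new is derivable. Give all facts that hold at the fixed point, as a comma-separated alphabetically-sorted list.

Round 1 — (4), (5), derive swims(d), valid(d).
Round 2 — (1), (6), derive large(d), small(d).
Round 3 — (3), derive mammal(d).

bird(d), cold(d), has_feathers(d), large(d), mammal(d), metal(d), small(d), swims(d), valid(d), wooden(d)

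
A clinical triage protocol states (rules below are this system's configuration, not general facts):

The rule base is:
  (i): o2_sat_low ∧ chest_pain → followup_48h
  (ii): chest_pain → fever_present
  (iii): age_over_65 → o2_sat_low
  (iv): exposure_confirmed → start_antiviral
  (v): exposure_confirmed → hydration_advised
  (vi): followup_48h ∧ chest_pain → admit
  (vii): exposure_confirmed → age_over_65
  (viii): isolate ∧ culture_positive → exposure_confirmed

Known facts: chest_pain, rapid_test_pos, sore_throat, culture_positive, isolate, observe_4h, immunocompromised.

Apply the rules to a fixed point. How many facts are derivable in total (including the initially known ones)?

15

Round 1 fires (ii), (viii), giving fever_present, exposure_confirmed.
Round 2 fires (iv), (v), (vii), giving start_antiviral, hydration_advised, age_over_65.
Round 3 fires (iii), giving o2_sat_low.
Round 4 fires (i), giving followup_48h.
Round 5 fires (vi), giving admit.
Closure: {admit, age_over_65, chest_pain, culture_positive, exposure_confirmed, fever_present, followup_48h, hydration_advised, immunocompromised, isolate, o2_sat_low, observe_4h, rapid_test_pos, sore_throat, start_antiviral} — 15 facts.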